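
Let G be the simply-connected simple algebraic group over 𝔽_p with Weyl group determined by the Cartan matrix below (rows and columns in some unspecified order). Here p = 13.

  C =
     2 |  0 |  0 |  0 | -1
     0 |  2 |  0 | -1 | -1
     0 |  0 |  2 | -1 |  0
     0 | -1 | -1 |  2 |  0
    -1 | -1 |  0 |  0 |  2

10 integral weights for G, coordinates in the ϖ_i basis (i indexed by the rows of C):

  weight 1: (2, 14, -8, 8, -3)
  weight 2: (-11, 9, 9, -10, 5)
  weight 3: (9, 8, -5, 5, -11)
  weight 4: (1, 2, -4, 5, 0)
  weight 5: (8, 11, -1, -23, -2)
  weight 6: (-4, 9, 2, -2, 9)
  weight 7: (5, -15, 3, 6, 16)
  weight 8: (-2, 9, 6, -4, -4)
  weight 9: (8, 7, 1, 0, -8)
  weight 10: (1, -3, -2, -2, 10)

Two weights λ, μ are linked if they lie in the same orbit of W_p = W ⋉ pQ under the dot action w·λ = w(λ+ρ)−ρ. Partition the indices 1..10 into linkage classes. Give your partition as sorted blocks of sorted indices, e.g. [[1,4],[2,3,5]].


C ↔ A_5 under row/col permutation; |W(A_5)| = 720.

Alcove-folded reps (p=13, 10 weights, presented ϖ-order):

    λ_1 → (2, 1, 2, 1, 7)
    λ_2 → (2, 3, 3, 3, 1)
    λ_3 → (2, 1, 2, 1, 7)
    λ_4 → (2, 3, 3, 3, 1)
    λ_5 → (2, 1, 2, 1, 7)
    λ_6 → (2, 3, 3, 3, 1)
    λ_7 → (2, 3, 3, 3, 1)
    λ_8 → (2, 3, 3, 3, 1)
    λ_9 → (2, 1, 2, 1, 7)
    λ_10 → (2, 1, 2, 1, 7)

Grouping the 10 weights by Ā_13-representative: 2 linkage classes.

[[1, 3, 5, 9, 10], [2, 4, 6, 7, 8]]


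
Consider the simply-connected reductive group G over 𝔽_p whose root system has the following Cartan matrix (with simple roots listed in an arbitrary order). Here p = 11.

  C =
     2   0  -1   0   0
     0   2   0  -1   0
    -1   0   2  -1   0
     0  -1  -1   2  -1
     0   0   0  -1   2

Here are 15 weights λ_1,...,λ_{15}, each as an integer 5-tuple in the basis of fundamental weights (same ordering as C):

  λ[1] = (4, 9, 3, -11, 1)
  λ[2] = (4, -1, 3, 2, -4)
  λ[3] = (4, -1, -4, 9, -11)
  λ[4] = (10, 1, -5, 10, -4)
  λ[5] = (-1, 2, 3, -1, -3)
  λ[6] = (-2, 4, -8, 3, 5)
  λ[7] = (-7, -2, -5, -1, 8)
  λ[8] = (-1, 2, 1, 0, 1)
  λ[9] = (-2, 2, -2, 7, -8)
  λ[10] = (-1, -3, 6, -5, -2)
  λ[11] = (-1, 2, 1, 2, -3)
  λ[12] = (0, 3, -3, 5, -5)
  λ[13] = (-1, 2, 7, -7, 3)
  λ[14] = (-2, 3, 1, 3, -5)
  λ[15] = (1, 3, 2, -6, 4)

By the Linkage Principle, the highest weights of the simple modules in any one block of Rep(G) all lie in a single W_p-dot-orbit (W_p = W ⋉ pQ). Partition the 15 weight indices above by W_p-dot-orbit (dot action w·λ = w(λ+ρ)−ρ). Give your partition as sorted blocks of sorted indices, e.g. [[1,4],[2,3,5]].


Cartan matrix: type D_5 (|W|=1920); un-permuting the 5 rows.

Folding the 15 weights λ_j+ρ into Ā_11 (reps in the given 5-coord order):

    1: (1, 4, 1, 0, 4)
    2: (4, 1, 0, 0, 2)
    3: (1, 2, 0, 1, 6)
    4: (0, 1, 2, 2, 0)
    5: (0, 1, 2, 2, 0)
    6: (3, 1, 1, 0, 2)
    7: (1, 4, 1, 0, 4)
    8: (0, 3, 2, 1, 2)
    9: (1, 2, 0, 1, 6)
    10: (4, 1, 0, 0, 2)
    11: (0, 3, 2, 1, 2)
    12: (1, 4, 1, 0, 4)
    13: (0, 3, 2, 1, 2)
    14: (1, 4, 1, 0, 4)
    15: (0, 1, 2, 2, 0)

The 15 indices split into 6 linkage classes (same alcove rep ⇔ same W_11-dot-orbit):

[[1, 7, 12, 14], [2, 10], [3, 9], [4, 5, 15], [6], [8, 11, 13]]


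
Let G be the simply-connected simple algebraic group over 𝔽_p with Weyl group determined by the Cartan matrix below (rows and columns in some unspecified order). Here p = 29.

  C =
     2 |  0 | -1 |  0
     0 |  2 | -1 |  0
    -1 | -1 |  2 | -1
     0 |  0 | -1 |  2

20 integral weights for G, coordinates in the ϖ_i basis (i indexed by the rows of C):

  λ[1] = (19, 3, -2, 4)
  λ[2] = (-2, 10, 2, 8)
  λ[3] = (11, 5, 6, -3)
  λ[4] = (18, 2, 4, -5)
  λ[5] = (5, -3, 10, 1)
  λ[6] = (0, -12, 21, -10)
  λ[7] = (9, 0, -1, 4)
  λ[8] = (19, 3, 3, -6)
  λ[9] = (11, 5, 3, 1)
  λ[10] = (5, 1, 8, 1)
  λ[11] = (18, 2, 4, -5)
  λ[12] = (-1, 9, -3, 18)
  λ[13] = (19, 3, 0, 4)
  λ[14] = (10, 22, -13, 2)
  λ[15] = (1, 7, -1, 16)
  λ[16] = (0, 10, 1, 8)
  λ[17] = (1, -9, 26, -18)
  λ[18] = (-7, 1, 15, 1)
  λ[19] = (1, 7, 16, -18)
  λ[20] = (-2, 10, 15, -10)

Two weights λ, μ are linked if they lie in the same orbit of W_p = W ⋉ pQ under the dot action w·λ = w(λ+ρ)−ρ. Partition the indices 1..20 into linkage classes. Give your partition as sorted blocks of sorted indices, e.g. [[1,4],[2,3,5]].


Type D_4, rank 4, |W|=192; reorder rows/cols to standard.

Ā_29 reps of the 20 weights (D_4, coords as presented):

  [1] (19, 3, 1, 4);  [2] (1, 11, 2, 9);  [3] (12, 6, 4, 2);  [4] (19, 3, 1, 4);  [5] (6, 2, 9, 2);  [6] (1, 11, 2, 9);  [7] (10, 1, 0, 5);  [8] (19, 3, 1, 4);  [9] (12, 6, 4, 2);  [10] (6, 2, 9, 2);  [11] (19, 3, 1, 4);  [12] (2, 8, 0, 17);  [13] (19, 3, 1, 4);  [14] (1, 11, 2, 9);  [15] (2, 8, 0, 17);  [16] (1, 11, 2, 9);  [17] (2, 8, 0, 17);  [18] (6, 2, 9, 2);  [19] (2, 8, 0, 17);  [20] (1, 11, 2, 9)

Partition of {1..20} into 6 W_29-dot-orbits:

[[1, 4, 8, 11, 13], [2, 6, 14, 16, 20], [3, 9], [5, 10, 18], [7], [12, 15, 17, 19]]


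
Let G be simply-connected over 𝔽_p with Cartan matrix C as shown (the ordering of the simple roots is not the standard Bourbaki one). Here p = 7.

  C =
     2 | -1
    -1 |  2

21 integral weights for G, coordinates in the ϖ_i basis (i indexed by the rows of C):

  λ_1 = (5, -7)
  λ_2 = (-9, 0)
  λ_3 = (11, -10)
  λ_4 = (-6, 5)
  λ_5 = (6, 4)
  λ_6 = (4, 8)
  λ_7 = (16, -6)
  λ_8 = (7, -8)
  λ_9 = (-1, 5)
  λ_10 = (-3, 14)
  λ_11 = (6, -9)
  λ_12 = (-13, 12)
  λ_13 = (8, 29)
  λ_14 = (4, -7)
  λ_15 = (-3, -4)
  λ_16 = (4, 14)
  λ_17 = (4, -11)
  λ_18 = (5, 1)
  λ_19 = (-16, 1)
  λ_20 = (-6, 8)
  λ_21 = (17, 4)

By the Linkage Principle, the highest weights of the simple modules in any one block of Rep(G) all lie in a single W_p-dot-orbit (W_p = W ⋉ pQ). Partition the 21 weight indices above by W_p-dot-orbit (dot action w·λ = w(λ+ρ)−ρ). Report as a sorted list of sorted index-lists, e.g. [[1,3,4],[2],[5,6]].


Root system A_2: the 2×2 matrix C matches after relabeling.

λ_j+ρ reflected into Ā_7 (⟨·,θ^∨⟩≤7); 2-tuples as given:

    [1] (0, 6)
    [2] (0, 6)
    [3] (2, 2)
    [4] (5, 1)
    [5] (2, 0)
    [6] (2, 0)
    [7] (3, 2)
    [8] (0, 6)
    [9] (0, 6)
    [10] (5, 1)
    [11] (0, 6)
    [12] (1, 5)
    [13] (2, 2)
    [14] (1, 5)
    [15] (3, 2)
    [16] (1, 5)
    [17] (2, 2)
    [18] (5, 1)
    [19] (5, 1)
    [20] (3, 2)
    [21] (3, 2)

The 21 indices split into 6 linkage classes (same alcove rep ⇔ same W_7-dot-orbit):

[[1, 2, 8, 9, 11], [3, 13, 17], [4, 10, 18, 19], [5, 6], [7, 15, 20, 21], [12, 14, 16]]


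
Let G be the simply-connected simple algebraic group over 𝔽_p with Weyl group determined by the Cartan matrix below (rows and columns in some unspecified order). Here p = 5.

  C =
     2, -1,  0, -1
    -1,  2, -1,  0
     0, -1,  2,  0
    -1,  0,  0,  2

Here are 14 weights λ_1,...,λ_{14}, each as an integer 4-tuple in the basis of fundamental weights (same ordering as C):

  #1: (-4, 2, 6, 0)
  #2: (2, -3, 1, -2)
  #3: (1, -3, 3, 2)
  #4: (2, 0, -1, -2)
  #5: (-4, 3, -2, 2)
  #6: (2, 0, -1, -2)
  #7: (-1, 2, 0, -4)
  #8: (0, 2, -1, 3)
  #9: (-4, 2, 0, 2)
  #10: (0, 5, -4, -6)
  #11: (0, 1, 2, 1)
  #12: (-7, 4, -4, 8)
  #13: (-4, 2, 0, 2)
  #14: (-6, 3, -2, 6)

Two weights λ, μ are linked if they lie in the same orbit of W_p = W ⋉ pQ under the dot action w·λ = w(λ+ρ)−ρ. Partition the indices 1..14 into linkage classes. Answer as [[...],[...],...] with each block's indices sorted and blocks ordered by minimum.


C ↔ A_4 under row/col permutation; |W(A_4)| = 120.

W_5-reps of the 14 weights in Ā_5 (same 4-coord order as C):

  1: (0, 2, 0, 1)
  2: (0, 2, 0, 1)
  3: (0, 2, 0, 1)
  4: (2, 1, 0, 1)
  5: (3, 0, 1, 0)
  6: (2, 1, 0, 1)
  7: (3, 0, 1, 0)
  8: (1, 0, 3, 1)
  9: (3, 0, 1, 0)
  10: (2, 1, 0, 1)
  11: (0, 2, 0, 1)
  12: (1, 0, 3, 1)
  13: (3, 0, 1, 0)
  14: (3, 0, 1, 0)

Linkage partition of the 14 weights (4 classes, p=5):

[[1, 2, 3, 11], [4, 6, 10], [5, 7, 9, 13, 14], [8, 12]]


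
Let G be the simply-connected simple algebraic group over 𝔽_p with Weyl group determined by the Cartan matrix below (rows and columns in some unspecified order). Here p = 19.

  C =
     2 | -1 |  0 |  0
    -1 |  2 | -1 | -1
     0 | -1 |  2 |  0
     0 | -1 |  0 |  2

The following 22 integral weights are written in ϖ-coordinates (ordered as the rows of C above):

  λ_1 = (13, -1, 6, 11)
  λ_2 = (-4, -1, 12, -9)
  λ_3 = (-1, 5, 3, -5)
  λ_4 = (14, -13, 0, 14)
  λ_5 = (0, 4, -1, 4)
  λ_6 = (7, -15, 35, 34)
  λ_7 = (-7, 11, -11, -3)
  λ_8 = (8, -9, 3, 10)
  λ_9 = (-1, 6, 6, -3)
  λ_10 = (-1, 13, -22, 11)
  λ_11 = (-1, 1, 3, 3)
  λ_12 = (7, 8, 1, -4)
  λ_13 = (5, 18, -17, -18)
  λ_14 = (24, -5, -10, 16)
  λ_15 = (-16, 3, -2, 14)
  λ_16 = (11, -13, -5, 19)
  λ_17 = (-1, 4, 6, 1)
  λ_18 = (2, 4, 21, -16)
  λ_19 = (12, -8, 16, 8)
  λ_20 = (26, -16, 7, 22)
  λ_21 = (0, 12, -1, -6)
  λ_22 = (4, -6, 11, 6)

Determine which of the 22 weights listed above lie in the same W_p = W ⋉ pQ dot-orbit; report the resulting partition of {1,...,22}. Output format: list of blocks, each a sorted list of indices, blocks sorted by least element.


Type D_4, rank 4, |W|=192; reorder rows/cols to standard.

Folding the 22 weights λ_j+ρ into Ā_19 (reps in the given 4-coord order):

    λ_1+ρ ↦ (0, 5, 7, 2)
    λ_2+ρ ↦ (8, 0, 2, 3)
    λ_3+ρ ↦ (0, 2, 4, 4)
    λ_4+ρ ↦ (3, 1, 11, 3)
    λ_5+ρ ↦ (1, 5, 0, 5)
    λ_6+ρ ↦ (8, 0, 2, 3)
    λ_7+ρ ↦ (0, 2, 4, 4)
    λ_8+ρ ↦ (1, 4, 4, 3)
    λ_9+ρ ↦ (0, 5, 7, 2)
    λ_10+ρ ↦ (0, 5, 7, 2)
    λ_11+ρ ↦ (0, 2, 4, 4)
    λ_12+ρ ↦ (8, 0, 2, 3)
    λ_13+ρ ↦ (8, 0, 2, 3)
    λ_14+ρ ↦ (0, 2, 4, 4)
    λ_15+ρ ↦ (3, 1, 11, 3)
    λ_16+ρ ↦ (3, 1, 11, 3)
    λ_17+ρ ↦ (0, 5, 7, 2)
    λ_18+ρ ↦ (1, 4, 4, 3)
    λ_19+ρ ↦ (0, 2, 4, 4)
    λ_20+ρ ↦ (1, 4, 4, 3)
    λ_21+ρ ↦ (1, 5, 0, 5)
    λ_22+ρ ↦ (0, 5, 7, 2)

Linkage partition of the 22 weights (6 classes, p=19):

[[1, 9, 10, 17, 22], [2, 6, 12, 13], [3, 7, 11, 14, 19], [4, 15, 16], [5, 21], [8, 18, 20]]


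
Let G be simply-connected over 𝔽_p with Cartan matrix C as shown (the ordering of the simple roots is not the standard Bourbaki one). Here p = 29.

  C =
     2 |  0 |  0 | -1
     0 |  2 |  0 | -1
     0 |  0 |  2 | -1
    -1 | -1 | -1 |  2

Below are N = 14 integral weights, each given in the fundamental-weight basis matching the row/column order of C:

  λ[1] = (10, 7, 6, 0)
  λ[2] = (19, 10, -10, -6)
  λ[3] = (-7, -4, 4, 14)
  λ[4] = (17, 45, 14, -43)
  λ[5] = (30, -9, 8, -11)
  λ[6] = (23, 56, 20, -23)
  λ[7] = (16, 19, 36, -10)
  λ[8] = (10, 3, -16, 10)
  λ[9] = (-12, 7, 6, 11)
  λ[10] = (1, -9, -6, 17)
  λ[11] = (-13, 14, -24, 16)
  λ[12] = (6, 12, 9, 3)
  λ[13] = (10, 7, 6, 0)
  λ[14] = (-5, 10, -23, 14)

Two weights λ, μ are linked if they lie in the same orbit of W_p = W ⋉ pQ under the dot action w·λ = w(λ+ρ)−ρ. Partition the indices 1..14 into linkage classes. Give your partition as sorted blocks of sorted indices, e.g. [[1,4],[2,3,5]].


D_4 Cartan matrix, 4 simple roots permuted; ρ=(1,1,1,1).

Each λ_j+ρ reduced to Ā_29; 4-tuples below use C's row order:

    λ_1 → (11, 8, 7, 1)
    λ_2 → (6, 3, 5, 6)
    λ_3 → (6, 3, 5, 6)
    λ_4 → (2, 8, 5, 5)
    λ_5 → (11, 8, 7, 1)
    λ_6 → (0, 21, 1, 1)
    λ_7 → (11, 8, 7, 1)
    λ_8 → (7, 0, 11, 4)
    λ_9 → (11, 8, 7, 1)
    λ_10 → (2, 8, 5, 5)
    λ_11 → (6, 3, 5, 6)
    λ_12 → (2, 8, 5, 5)
    λ_13 → (11, 8, 7, 1)
    λ_14 → (7, 0, 11, 4)

5 distinct reps among the 14 weights ⇒ 5 W_29-linkage classes:

[[1, 5, 7, 9, 13], [2, 3, 11], [4, 10, 12], [6], [8, 14]]


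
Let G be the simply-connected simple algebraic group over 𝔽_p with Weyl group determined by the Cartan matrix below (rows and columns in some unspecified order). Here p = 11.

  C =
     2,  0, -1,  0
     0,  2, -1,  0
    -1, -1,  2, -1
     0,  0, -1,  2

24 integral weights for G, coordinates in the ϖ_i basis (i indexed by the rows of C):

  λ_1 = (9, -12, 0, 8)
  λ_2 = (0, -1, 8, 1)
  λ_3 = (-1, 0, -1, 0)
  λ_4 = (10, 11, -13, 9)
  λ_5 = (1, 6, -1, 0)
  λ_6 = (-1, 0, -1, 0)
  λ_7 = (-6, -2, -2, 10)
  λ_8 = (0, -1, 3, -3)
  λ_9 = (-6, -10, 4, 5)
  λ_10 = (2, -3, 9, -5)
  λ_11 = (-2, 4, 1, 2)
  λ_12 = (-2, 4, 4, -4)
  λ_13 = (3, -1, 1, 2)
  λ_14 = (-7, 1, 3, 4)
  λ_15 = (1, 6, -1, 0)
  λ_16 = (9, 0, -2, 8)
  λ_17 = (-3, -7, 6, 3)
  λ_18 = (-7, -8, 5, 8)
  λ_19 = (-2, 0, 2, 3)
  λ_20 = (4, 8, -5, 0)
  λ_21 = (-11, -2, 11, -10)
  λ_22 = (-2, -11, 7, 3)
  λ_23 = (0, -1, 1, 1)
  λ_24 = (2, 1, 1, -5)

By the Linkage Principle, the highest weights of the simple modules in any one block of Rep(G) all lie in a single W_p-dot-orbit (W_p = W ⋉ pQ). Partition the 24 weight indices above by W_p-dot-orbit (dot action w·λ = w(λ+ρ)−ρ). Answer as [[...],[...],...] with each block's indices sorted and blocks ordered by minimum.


Dynkin diagram of C (from the 6 off-diagonal −1 entries): D_4.

Ā_11 reps of the 24 weights (D_4, coords as presented):

  λ_1 → (0, 1, 0, 1);  λ_2 → (0, 1, 0, 1);  λ_3 → (0, 1, 0, 1);  λ_4 → (0, 1, 0, 1);  λ_5 → (2, 7, 0, 1);  λ_6 → (0, 1, 0, 1);  λ_7 → (1, 5, 1, 3);  λ_8 → (1, 0, 2, 2);  λ_9 → (4, 0, 2, 3);  λ_10 → (1, 0, 2, 2);  λ_11 → (1, 5, 1, 3);  λ_12 → (1, 5, 1, 3);  λ_13 → (4, 0, 2, 3);  λ_14 → (4, 0, 2, 3);  λ_15 → (2, 7, 0, 1);  λ_16 → (2, 7, 0, 1);  λ_17 → (1, 5, 1, 3);  λ_18 → (1, 0, 2, 2);  λ_19 → (1, 1, 2, 4);  λ_20 → (1, 5, 1, 3);  λ_21 → (2, 7, 0, 1);  λ_22 → (2, 7, 0, 1);  λ_23 → (1, 0, 2, 2);  λ_24 → (1, 0, 2, 2)

The 24 indices split into 6 linkage classes (same alcove rep ⇔ same W_11-dot-orbit):

[[1, 2, 3, 4, 6], [5, 15, 16, 21, 22], [7, 11, 12, 17, 20], [8, 10, 18, 23, 24], [9, 13, 14], [19]]


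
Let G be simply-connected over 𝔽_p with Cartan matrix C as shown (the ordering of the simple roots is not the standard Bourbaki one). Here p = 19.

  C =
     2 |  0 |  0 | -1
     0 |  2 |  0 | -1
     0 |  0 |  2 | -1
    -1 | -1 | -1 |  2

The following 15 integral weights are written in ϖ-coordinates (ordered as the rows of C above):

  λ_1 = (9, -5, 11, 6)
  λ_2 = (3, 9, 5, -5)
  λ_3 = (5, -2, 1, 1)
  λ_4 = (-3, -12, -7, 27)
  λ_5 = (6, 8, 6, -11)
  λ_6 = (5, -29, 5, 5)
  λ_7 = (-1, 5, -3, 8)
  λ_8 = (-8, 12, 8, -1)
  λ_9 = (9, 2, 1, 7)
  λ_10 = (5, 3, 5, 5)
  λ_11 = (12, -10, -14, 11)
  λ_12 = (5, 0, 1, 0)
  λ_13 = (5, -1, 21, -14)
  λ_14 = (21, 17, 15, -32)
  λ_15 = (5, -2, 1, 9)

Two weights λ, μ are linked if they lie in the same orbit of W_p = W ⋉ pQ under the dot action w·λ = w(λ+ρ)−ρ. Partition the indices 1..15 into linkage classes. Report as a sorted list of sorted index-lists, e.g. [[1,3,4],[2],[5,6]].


Root system D_4: the 4×4 matrix C matches after relabeling.

W_19-reps of the 15 weights in Ā_19 (same 4-coord order as C):

  1: (0, 6, 2, 4) · 2: (0, 6, 2, 4) · 3: (6, 1, 2, 1) · 4: (6, 1, 2, 1) · 5: (3, 1, 3, 3) · 6: (3, 1, 3, 3) · 7: (0, 6, 2, 4) · 8: (0, 6, 2, 4) · 9: (6, 1, 2, 1) · 10: (3, 1, 3, 3) · 11: (3, 1, 3, 3) · 12: (6, 1, 2, 1) · 13: (0, 6, 2, 4) · 14: (3, 1, 3, 3) · 15: (6, 1, 2, 1)

Grouping the 15 weights by Ā_19-representative: 3 linkage classes.

[[1, 2, 7, 8, 13], [3, 4, 9, 12, 15], [5, 6, 10, 11, 14]]


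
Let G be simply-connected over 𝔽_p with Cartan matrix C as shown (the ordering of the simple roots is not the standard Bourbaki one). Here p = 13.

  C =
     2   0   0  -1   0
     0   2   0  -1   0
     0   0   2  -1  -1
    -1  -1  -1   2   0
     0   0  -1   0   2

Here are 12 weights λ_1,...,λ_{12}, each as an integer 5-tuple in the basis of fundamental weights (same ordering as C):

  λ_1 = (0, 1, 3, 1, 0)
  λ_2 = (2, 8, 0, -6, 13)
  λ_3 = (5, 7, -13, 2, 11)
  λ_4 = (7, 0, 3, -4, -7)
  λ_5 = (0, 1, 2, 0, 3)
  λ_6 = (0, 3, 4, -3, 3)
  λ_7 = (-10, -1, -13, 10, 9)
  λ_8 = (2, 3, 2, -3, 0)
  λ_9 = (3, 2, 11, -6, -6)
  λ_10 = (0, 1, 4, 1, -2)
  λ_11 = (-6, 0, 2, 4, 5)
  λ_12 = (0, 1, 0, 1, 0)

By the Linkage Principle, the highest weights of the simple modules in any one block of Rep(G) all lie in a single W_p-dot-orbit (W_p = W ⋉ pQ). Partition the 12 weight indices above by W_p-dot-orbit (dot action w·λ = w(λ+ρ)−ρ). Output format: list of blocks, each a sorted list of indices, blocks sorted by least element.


C ↔ D_5 under row/col permutation; |W(D_5)| = 1920.

Alcove-folded reps (p=13, 12 weights, presented ϖ-order):

  1: (1, 2, 1, 2, 1)
  2: (3, 1, 0, 1, 4)
  3: (3, 1, 0, 1, 4)
  4: (1, 2, 1, 2, 1)
  5: (1, 2, 1, 1, 4)
  6: (1, 2, 1, 1, 4)
  7: (0, 9, 1, 0, 1)
  8: (1, 2, 1, 2, 1)
  9: (1, 2, 1, 1, 4)
  10: (1, 2, 1, 2, 1)
  11: (3, 1, 0, 1, 4)
  12: (1, 2, 1, 2, 1)

4 distinct reps among the 12 weights ⇒ 4 W_13-linkage classes:

[[1, 4, 8, 10, 12], [2, 3, 11], [5, 6, 9], [7]]


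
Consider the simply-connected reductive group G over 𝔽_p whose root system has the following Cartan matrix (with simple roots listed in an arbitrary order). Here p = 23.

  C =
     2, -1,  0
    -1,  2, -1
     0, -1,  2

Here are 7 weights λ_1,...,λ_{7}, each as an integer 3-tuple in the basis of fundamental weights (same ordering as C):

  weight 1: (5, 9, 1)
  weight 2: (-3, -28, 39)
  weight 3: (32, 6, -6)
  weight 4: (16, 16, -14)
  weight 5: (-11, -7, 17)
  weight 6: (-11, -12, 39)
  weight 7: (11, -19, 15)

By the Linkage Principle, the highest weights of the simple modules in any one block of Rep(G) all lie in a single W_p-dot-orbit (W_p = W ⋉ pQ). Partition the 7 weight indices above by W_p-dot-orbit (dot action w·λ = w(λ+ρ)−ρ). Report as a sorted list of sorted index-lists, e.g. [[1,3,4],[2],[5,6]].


A_3 Cartan matrix, 3 simple roots permuted; ρ=(1,1,1).

Folding the 7 weights λ_j+ρ into Ā_23 (reps in the given 3-coord order):

  [1] (6, 10, 2) · [2] (6, 4, 2) · [3] (6, 10, 2) · [4] (6, 4, 2) · [5] (6, 10, 2) · [6] (6, 4, 2) · [7] (6, 10, 2)

The 7 indices split into 2 linkage classes (same alcove rep ⇔ same W_23-dot-orbit):

[[1, 3, 5, 7], [2, 4, 6]]


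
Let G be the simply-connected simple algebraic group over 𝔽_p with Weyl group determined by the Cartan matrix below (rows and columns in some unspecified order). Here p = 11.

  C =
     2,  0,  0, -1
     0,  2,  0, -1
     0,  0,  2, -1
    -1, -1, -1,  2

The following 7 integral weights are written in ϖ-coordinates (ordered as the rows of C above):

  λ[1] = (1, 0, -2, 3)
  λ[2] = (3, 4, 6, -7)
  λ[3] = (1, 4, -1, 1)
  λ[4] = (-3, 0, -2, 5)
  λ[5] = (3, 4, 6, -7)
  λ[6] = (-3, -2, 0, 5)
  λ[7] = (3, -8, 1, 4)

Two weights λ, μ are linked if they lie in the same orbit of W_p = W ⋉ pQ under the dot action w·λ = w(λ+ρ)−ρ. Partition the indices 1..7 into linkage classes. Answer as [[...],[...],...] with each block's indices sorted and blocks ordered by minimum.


D_4 Cartan matrix, 4 simple roots permuted; ρ=(1,1,1,1).

Each λ_j+ρ reduced to Ā_11; 4-tuples below use C's row order:

  [1] (2, 1, 1, 3) · [2] (2, 1, 1, 3) · [3] (2, 5, 0, 2) · [4] (2, 1, 1, 3) · [5] (2, 1, 1, 3) · [6] (2, 1, 1, 3) · [7] (2, 5, 0, 2)

Partition of {1..7} into 2 W_11-dot-orbits:

[[1, 2, 4, 5, 6], [3, 7]]


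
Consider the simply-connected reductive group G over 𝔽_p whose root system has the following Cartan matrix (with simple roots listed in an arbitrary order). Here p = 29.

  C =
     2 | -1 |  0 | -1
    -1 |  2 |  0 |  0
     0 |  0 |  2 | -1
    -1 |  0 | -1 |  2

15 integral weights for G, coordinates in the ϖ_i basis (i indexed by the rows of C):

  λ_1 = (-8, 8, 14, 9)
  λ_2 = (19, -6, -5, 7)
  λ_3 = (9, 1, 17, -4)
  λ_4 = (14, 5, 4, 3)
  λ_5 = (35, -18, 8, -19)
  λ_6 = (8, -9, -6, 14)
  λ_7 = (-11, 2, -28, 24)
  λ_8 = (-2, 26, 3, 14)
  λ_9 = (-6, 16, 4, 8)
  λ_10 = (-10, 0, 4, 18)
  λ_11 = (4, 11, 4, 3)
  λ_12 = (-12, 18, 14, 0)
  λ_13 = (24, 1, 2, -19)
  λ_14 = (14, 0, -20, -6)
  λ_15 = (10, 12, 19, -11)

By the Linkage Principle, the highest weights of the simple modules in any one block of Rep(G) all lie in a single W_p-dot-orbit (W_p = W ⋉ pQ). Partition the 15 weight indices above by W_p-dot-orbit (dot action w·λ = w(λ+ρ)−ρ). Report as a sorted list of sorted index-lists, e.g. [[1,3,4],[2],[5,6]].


Dynkin diagram of C (from the 6 off-diagonal −1 entries): A_4.

Each λ_j+ρ reduced to Ā_29; 4-tuples below use C's row order:

  λ_1 → (7, 2, 15, 3) · λ_2 → (15, 5, 4, 4) · λ_3 → (7, 2, 15, 3) · λ_4 → (15, 5, 4, 4) · λ_5 → (1, 10, 2, 9) · λ_6 → (1, 8, 5, 10) · λ_7 → (7, 2, 15, 3) · λ_8 → (1, 10, 12, 2) · λ_9 → (5, 12, 5, 4) · λ_10 → (1, 8, 5, 10) · λ_11 → (5, 12, 5, 4) · λ_12 → (1, 8, 5, 10) · λ_13 → (7, 2, 15, 3) · λ_14 → (1, 8, 5, 10) · λ_15 → (1, 8, 5, 10)

Linkage partition of the 15 weights (6 classes, p=29):

[[1, 3, 7, 13], [2, 4], [5], [6, 10, 12, 14, 15], [8], [9, 11]]


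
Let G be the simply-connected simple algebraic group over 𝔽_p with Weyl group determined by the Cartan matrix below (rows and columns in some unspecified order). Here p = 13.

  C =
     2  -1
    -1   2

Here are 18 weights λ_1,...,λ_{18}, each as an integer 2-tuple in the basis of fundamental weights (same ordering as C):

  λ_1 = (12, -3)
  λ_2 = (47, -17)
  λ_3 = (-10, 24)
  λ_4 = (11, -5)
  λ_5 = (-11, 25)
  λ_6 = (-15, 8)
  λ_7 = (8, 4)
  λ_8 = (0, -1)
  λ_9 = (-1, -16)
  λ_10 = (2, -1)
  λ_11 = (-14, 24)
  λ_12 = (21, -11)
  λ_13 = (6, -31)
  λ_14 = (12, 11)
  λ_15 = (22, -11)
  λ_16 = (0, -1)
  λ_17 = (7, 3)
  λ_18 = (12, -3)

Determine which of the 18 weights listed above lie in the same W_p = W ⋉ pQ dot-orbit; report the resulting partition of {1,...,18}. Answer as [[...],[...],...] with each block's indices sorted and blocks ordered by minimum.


Dynkin diagram of C (from the 2 off-diagonal −1 entries): A_2.

λ_j+ρ reflected into Ā_13 (⟨·,θ^∨⟩≤13); 2-tuples as given:

    λ_1 → (11, 2)
    λ_2 → (4, 6)
    λ_3 → (3, 1)
    λ_4 → (8, 4)
    λ_5 → (3, 0)
    λ_6 → (8, 4)
    λ_7 → (8, 4)
    λ_8 → (1, 0)
    λ_9 → (11, 2)
    λ_10 → (3, 0)
    λ_11 → (1, 0)
    λ_12 → (3, 1)
    λ_13 → (4, 6)
    λ_14 → (1, 0)
    λ_15 → (3, 0)
    λ_16 → (1, 0)
    λ_17 → (8, 4)
    λ_18 → (11, 2)

Partition of {1..18} into 6 W_13-dot-orbits:

[[1, 9, 18], [2, 13], [3, 12], [4, 6, 7, 17], [5, 10, 15], [8, 11, 14, 16]]


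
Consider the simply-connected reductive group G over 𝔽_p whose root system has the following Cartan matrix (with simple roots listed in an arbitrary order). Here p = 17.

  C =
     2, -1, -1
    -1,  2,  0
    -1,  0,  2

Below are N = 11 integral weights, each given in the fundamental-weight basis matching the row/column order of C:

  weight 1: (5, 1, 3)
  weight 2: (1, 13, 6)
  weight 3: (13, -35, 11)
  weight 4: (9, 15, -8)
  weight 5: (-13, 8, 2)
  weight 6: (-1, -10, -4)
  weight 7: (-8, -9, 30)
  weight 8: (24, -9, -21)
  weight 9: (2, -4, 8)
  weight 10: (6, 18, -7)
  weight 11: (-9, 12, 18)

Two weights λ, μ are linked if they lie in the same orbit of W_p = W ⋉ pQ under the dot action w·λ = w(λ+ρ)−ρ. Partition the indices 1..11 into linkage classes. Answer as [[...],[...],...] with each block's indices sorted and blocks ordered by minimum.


A_3 Cartan matrix, 3 simple roots permuted; ρ=(1,1,1).

λ_j+ρ reflected into Ā_17 (⟨·,θ^∨⟩≤17); 3-tuples as given:

  1: (6, 2, 4)
  2: (2, 8, 1)
  3: (0, 3, 9)
  4: (1, 7, 2)
  5: (0, 3, 9)
  6: (0, 3, 9)
  7: (1, 7, 2)
  8: (0, 3, 9)
  9: (0, 3, 9)
  10: (2, 8, 1)
  11: (6, 2, 4)

These 11 weights hit 4 W_17-dot-orbits; sizes (2, 2, 5, 2):

[[1, 11], [2, 10], [3, 5, 6, 8, 9], [4, 7]]


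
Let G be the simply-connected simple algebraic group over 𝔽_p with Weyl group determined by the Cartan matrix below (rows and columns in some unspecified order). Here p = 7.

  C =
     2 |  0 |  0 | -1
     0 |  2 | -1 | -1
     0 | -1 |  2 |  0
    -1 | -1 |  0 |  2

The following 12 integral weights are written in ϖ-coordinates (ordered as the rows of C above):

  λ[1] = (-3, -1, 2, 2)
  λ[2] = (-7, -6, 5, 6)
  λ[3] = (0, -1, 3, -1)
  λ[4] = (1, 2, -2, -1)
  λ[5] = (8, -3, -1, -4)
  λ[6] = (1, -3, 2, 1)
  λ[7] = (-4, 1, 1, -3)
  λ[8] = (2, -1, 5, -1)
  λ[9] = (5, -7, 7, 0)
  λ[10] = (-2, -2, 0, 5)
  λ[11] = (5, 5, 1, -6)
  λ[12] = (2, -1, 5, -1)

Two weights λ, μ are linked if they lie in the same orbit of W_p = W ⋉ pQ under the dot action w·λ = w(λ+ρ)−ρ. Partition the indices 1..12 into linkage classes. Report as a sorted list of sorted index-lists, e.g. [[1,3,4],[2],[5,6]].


Root system A_4: the 4×4 matrix C matches after relabeling.

W_7-reps of the 12 weights in Ā_7 (same 4-coord order as C):

    [1] (2, 0, 3, 1)
    [2] (1, 1, 0, 4)
    [3] (1, 0, 4, 0)
    [4] (2, 2, 1, 0)
    [5] (2, 2, 1, 0)
    [6] (2, 2, 1, 0)
    [7] (2, 2, 1, 0)
    [8] (1, 0, 4, 0)
    [9] (1, 1, 0, 4)
    [10] (1, 1, 0, 4)
    [11] (1, 1, 0, 4)
    [12] (1, 0, 4, 0)

Linkage partition of the 12 weights (4 classes, p=7):

[[1], [2, 9, 10, 11], [3, 8, 12], [4, 5, 6, 7]]


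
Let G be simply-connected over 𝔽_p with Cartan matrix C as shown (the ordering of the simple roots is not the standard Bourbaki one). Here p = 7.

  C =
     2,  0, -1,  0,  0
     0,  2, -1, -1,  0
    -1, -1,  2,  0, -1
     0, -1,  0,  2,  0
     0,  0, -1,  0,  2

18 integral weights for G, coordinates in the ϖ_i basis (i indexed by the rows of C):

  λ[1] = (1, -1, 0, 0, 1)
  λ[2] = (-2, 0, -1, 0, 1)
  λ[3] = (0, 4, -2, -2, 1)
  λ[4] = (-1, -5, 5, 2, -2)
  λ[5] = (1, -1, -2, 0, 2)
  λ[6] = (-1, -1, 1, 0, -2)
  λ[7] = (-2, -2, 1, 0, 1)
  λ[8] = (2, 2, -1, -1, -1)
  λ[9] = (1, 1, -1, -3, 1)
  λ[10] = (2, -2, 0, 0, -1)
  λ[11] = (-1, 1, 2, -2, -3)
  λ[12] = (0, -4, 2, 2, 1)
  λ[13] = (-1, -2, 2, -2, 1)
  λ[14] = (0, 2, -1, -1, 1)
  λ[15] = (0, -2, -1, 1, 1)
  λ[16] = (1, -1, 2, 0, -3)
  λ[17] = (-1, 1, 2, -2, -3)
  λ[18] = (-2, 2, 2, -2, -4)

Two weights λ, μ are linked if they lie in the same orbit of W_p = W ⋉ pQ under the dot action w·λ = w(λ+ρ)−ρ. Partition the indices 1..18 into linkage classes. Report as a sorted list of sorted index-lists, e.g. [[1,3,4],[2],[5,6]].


Type D_5, rank 5, |W|=1920; reorder rows/cols to standard.

Alcove-folded reps (p=7, 18 weights, presented ϖ-order):

  1: (2, 0, 1, 1, 2);  2: (0, 0, 1, 1, 1);  3: (0, 0, 1, 1, 1);  4: (0, 0, 1, 1, 1);  5: (1, 1, 0, 0, 2);  6: (0, 0, 1, 1, 1);  7: (1, 1, 0, 0, 2);  8: (3, 1, 0, 0, 0);  9: (2, 0, 0, 2, 2);  10: (3, 1, 0, 0, 0);  11: (0, 1, 1, 1, 2);  12: (1, 1, 0, 0, 2);  13: (0, 1, 1, 1, 2);  14: (1, 1, 0, 0, 2);  15: (0, 0, 1, 1, 1);  16: (2, 0, 1, 1, 2);  17: (0, 1, 1, 1, 2);  18: (0, 1, 1, 1, 2)

Partition of {1..18} into 6 W_7-dot-orbits:

[[1, 16], [2, 3, 4, 6, 15], [5, 7, 12, 14], [8, 10], [9], [11, 13, 17, 18]]


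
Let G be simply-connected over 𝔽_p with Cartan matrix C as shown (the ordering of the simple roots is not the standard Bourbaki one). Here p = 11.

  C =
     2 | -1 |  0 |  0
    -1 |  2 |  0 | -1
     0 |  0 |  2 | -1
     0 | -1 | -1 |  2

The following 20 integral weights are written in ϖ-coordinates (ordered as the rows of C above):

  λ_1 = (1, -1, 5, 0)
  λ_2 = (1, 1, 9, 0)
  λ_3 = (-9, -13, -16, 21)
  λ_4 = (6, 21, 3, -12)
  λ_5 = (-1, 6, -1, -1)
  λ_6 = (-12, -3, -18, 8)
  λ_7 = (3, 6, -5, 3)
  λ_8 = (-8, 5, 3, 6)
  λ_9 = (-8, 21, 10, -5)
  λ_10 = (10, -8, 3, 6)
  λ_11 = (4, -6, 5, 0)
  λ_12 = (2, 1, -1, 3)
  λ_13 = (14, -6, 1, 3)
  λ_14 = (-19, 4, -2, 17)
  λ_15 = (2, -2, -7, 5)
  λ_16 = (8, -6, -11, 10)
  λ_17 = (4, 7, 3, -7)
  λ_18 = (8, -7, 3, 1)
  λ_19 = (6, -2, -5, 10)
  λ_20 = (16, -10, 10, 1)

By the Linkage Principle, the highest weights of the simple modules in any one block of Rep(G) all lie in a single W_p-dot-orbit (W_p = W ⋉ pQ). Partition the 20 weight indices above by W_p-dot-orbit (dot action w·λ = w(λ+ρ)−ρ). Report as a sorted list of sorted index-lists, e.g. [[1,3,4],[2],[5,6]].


Type A_4, rank 4, |W|=120; reorder rows/cols to standard.

W_11-reps of the 20 weights in Ā_11 (same 4-coord order as C):

  λ_1 → (2, 0, 6, 1)
  λ_2 → (2, 0, 6, 1)
  λ_3 → (2, 0, 6, 1)
  λ_4 → (0, 7, 0, 0)
  λ_5 → (0, 7, 0, 0)
  λ_6 → (2, 0, 6, 1)
  λ_7 → (0, 7, 0, 0)
  λ_8 → (0, 1, 2, 4)
  λ_9 → (0, 7, 0, 0)
  λ_10 → (0, 7, 0, 0)
  λ_11 → (0, 1, 2, 4)
  λ_12 → (3, 2, 0, 4)
  λ_13 → (5, 1, 1, 3)
  λ_14 → (0, 1, 2, 4)
  λ_15 → (2, 0, 5, 1)
  λ_16 → (0, 1, 2, 4)
  λ_17 → (3, 2, 0, 4)
  λ_18 → (3, 2, 0, 4)
  λ_19 → (0, 1, 2, 4)
  λ_20 → (2, 0, 6, 1)

Linkage partition of the 20 weights (6 classes, p=11):

[[1, 2, 3, 6, 20], [4, 5, 7, 9, 10], [8, 11, 14, 16, 19], [12, 17, 18], [13], [15]]


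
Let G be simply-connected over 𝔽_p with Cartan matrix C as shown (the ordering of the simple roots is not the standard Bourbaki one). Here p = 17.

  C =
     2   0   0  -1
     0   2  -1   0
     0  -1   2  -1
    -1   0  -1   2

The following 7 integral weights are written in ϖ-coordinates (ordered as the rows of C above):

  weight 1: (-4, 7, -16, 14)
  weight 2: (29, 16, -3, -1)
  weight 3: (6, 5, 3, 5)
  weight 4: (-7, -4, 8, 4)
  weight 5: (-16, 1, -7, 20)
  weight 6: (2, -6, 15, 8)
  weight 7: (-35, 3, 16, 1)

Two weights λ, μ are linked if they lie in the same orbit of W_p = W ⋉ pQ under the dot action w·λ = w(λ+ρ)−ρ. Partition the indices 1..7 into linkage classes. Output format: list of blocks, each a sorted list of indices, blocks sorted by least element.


Cartan matrix: type A_4 (|W|=120); un-permuting the 4 rows.

Each λ_j+ρ reduced to Ā_17; 4-tuples below use C's row order:

  λ_1 → (0, 7, 5, 3)
  λ_2 → (11, 0, 2, 0)
  λ_3 → (1, 0, 4, 6)
  λ_4 → (5, 3, 5, 1)
  λ_5 → (11, 0, 2, 0)
  λ_6 → (5, 3, 5, 1)
  λ_7 → (11, 0, 2, 0)

Partition of {1..7} into 4 W_17-dot-orbits:

[[1], [2, 5, 7], [3], [4, 6]]


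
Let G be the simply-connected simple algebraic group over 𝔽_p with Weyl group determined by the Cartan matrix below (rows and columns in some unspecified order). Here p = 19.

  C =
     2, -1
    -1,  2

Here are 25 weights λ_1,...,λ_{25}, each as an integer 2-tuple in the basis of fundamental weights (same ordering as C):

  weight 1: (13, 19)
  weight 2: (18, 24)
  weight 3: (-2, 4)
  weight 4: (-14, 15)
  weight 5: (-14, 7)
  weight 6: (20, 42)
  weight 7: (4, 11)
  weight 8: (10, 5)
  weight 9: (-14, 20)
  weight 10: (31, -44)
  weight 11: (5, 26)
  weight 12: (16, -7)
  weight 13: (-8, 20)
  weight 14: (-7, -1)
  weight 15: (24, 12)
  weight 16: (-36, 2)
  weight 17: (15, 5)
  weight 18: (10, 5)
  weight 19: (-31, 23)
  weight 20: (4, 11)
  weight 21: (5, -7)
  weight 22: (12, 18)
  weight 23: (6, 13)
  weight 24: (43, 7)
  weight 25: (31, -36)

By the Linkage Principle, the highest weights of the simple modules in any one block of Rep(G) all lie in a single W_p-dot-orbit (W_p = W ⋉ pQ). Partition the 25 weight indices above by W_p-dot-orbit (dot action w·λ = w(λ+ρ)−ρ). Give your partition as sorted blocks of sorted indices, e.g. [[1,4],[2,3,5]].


Type A_2, rank 2, |W|=6; reorder rows/cols to standard.

Alcove-folded reps (p=19, 25 weights, presented ϖ-order):

  1: (1, 4)
  2: (0, 6)
  3: (1, 4)
  4: (13, 3)
  5: (8, 5)
  6: (5, 12)
  7: (5, 12)
  8: (11, 6)
  9: (11, 6)
  10: (8, 5)
  11: (8, 5)
  12: (11, 6)
  13: (5, 12)
  14: (0, 6)
  15: (0, 6)
  16: (13, 3)
  17: (13, 3)
  18: (11, 6)
  19: (8, 5)
  20: (5, 12)
  21: (0, 6)
  22: (0, 6)
  23: (5, 12)
  24: (8, 5)
  25: (13, 3)

Linkage partition of the 25 weights (6 classes, p=19):

[[1, 3], [2, 14, 15, 21, 22], [4, 16, 17, 25], [5, 10, 11, 19, 24], [6, 7, 13, 20, 23], [8, 9, 12, 18]]


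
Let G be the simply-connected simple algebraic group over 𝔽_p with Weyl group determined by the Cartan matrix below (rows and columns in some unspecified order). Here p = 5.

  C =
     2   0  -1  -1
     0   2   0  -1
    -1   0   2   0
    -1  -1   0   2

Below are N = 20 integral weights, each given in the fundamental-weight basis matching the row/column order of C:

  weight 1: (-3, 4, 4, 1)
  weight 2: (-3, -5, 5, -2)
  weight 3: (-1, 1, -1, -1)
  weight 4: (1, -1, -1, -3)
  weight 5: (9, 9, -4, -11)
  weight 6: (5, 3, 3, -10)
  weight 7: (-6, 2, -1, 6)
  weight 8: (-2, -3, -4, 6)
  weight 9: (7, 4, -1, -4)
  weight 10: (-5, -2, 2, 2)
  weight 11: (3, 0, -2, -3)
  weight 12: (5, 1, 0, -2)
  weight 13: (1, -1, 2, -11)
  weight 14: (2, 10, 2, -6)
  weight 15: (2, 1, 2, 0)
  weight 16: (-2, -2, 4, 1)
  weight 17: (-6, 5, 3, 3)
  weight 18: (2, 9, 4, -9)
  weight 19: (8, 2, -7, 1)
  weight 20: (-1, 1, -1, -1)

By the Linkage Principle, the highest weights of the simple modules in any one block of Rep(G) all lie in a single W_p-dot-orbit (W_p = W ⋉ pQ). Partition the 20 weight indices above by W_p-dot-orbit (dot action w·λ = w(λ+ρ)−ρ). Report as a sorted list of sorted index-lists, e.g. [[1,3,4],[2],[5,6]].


Root system A_4: the 4×4 matrix C matches after relabeling.

Ā_5 reps of the 20 weights (A_4, coords as presented):

  λ_1+ρ ↦ (0, 0, 2, 0)
  λ_2+ρ ↦ (2, 0, 1, 1)
  λ_3+ρ ↦ (0, 2, 0, 0)
  λ_4+ρ ↦ (0, 2, 0, 0)
  λ_5+ρ ↦ (0, 0, 2, 0)
  λ_6+ρ ↦ (1, 0, 3, 0)
  λ_7+ρ ↦ (0, 2, 0, 0)
  λ_8+ρ ↦ (2, 0, 1, 1)
  λ_9+ρ ↦ (0, 0, 2, 0)
  λ_10+ρ ↦ (1, 1, 1, 1)
  λ_11+ρ ↦ (1, 1, 1, 1)
  λ_12+ρ ↦ (2, 0, 1, 1)
  λ_13+ρ ↦ (0, 0, 2, 0)
  λ_14+ρ ↦ (2, 0, 1, 1)
  λ_15+ρ ↦ (1, 1, 1, 1)
  λ_16+ρ ↦ (1, 0, 3, 0)
  λ_17+ρ ↦ (1, 0, 3, 0)
  λ_18+ρ ↦ (0, 0, 2, 0)
  λ_19+ρ ↦ (3, 1, 0, 0)
  λ_20+ρ ↦ (0, 2, 0, 0)

The 20 indices split into 6 linkage classes (same alcove rep ⇔ same W_5-dot-orbit):

[[1, 5, 9, 13, 18], [2, 8, 12, 14], [3, 4, 7, 20], [6, 16, 17], [10, 11, 15], [19]]


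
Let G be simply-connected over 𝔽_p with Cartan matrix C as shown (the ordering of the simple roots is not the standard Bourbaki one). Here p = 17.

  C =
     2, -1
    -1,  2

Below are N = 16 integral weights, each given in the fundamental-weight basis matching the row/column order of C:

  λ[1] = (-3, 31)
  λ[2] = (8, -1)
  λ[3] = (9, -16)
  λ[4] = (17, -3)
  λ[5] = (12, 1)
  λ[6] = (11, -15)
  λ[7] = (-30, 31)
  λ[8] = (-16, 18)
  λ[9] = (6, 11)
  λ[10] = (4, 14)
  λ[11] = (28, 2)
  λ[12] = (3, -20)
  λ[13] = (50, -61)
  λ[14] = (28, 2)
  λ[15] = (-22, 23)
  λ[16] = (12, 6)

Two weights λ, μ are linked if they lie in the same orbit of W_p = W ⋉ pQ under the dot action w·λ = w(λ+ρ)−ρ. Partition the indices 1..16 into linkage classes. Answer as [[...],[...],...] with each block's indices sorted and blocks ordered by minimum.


Type A_2, rank 2, |W|=6; reorder rows/cols to standard.

Ā_17 reps of the 16 weights (A_2, coords as presented):

  λ_1+ρ ↦ (13, 2)
  λ_2+ρ ↦ (9, 0)
  λ_3+ρ ↦ (5, 10)
  λ_4+ρ ↦ (15, 1)
  λ_5+ρ ↦ (13, 2)
  λ_6+ρ ↦ (2, 12)
  λ_7+ρ ↦ (2, 12)
  λ_8+ρ ↦ (13, 2)
  λ_9+ρ ↦ (5, 10)
  λ_10+ρ ↦ (2, 12)
  λ_11+ρ ↦ (2, 12)
  λ_12+ρ ↦ (13, 2)
  λ_13+ρ ↦ (9, 0)
  λ_14+ρ ↦ (2, 12)
  λ_15+ρ ↦ (10, 4)
  λ_16+ρ ↦ (10, 4)

Grouping the 16 weights by Ā_17-representative: 6 linkage classes.

[[1, 5, 8, 12], [2, 13], [3, 9], [4], [6, 7, 10, 11, 14], [15, 16]]


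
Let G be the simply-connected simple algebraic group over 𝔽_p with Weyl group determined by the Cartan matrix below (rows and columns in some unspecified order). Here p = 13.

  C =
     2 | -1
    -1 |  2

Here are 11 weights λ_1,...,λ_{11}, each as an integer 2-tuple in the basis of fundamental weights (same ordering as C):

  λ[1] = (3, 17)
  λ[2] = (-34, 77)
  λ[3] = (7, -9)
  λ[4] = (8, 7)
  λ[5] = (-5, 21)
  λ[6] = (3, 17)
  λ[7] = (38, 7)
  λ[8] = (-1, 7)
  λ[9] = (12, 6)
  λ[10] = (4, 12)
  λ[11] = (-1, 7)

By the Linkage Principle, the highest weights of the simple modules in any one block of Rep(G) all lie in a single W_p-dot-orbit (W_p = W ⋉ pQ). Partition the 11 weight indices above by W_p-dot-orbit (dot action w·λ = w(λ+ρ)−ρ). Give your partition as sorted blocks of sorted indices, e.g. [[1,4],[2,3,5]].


Dynkin diagram of C (from the 2 off-diagonal −1 entries): A_2.

Each λ_j+ρ reduced to Ā_13; 2-tuples below use C's row order:

  1: (5, 4);  2: (6, 0);  3: (0, 8);  4: (5, 4);  5: (5, 4);  6: (5, 4);  7: (0, 8);  8: (0, 8);  9: (6, 0);  10: (0, 8);  11: (0, 8)

The 11 indices split into 3 linkage classes (same alcove rep ⇔ same W_13-dot-orbit):

[[1, 4, 5, 6], [2, 9], [3, 7, 8, 10, 11]]


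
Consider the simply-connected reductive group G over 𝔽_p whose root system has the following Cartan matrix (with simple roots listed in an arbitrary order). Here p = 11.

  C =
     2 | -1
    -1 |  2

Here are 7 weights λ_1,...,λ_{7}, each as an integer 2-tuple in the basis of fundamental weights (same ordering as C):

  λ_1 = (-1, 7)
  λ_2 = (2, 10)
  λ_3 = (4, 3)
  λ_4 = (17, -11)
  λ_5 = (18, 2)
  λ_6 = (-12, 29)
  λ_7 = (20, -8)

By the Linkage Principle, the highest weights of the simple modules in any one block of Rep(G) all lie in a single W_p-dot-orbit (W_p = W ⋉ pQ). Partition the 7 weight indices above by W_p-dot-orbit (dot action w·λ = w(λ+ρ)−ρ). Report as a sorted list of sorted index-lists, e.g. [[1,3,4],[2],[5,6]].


Dynkin diagram of C (from the 2 off-diagonal −1 entries): A_2.

Folding the 7 weights λ_j+ρ into Ā_11 (reps in the given 2-coord order):

    λ_1 → (0, 8)
    λ_2 → (0, 8)
    λ_3 → (5, 4)
    λ_4 → (1, 3)
    λ_5 → (0, 8)
    λ_6 → (0, 8)
    λ_7 → (1, 3)

The 7 indices split into 3 linkage classes (same alcove rep ⇔ same W_11-dot-orbit):

[[1, 2, 5, 6], [3], [4, 7]]


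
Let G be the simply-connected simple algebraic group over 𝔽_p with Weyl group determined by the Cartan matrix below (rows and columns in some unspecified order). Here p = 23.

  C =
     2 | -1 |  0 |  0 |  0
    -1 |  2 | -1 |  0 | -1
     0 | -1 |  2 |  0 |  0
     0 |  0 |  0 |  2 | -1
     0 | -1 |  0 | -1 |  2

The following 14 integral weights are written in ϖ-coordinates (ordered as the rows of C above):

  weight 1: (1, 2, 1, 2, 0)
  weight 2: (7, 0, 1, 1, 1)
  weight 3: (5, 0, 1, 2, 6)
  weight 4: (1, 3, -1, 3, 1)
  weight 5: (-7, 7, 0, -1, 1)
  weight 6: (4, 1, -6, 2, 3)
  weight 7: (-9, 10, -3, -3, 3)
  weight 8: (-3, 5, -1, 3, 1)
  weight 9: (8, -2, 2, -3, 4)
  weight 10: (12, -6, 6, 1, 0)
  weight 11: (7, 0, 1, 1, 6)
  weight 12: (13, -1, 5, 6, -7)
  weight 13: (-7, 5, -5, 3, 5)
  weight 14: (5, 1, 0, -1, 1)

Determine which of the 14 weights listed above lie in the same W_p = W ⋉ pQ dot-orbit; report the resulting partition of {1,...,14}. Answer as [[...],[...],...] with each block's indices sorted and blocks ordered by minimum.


Root system D_5: the 5×5 matrix C matches after relabeling.

Folding the 14 weights λ_j+ρ into Ā_23 (reps in the given 5-coord order):

  1: (2, 3, 2, 3, 1)
  2: (8, 1, 2, 2, 2)
  3: (6, 1, 2, 3, 3)
  4: (2, 4, 0, 4, 2)
  5: (6, 2, 1, 0, 2)
  6: (2, 3, 2, 3, 1)
  7: (8, 1, 2, 2, 2)
  8: (2, 4, 0, 4, 2)
  9: (8, 1, 2, 2, 2)
  10: (8, 1, 2, 2, 2)
  11: (8, 1, 2, 2, 2)
  12: (8, 6, 0, 1, 0)
  13: (2, 4, 0, 4, 2)
  14: (6, 2, 1, 0, 2)

Grouping the 14 weights by Ā_23-representative: 6 linkage classes.

[[1, 6], [2, 7, 9, 10, 11], [3], [4, 8, 13], [5, 14], [12]]


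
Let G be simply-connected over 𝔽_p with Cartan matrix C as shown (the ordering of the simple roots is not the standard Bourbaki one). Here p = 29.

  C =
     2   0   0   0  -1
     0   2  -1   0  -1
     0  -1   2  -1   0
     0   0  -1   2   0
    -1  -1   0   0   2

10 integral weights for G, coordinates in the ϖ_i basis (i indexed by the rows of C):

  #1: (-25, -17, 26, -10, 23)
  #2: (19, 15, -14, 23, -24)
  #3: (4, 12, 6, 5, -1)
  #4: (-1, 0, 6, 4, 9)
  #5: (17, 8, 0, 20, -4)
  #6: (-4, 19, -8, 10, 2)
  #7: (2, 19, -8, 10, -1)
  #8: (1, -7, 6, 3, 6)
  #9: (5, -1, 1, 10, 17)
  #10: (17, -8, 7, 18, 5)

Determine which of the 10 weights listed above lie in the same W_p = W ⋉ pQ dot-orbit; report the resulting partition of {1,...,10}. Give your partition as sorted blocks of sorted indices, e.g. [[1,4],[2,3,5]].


Root system A_5: the 5×5 matrix C matches after relabeling.

Ā_29 reps of the 10 weights (A_5, coords as presented):

  [1] (2, 0, 2, 3, 16)
  [2] (3, 13, 7, 4, 0)
  [3] (3, 13, 7, 4, 0)
  [4] (0, 1, 7, 5, 10)
  [5] (2, 6, 1, 4, 1)
  [6] (3, 13, 7, 4, 0)
  [7] (3, 13, 7, 4, 0)
  [8] (2, 6, 1, 4, 1)
  [9] (2, 0, 2, 3, 16)
  [10] (2, 6, 1, 4, 1)

Linkage partition of the 10 weights (4 classes, p=29):

[[1, 9], [2, 3, 6, 7], [4], [5, 8, 10]]
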